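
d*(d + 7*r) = d^2 + 7*d*r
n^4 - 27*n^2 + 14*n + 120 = (n - 4)*(n - 3)*(n + 2)*(n + 5)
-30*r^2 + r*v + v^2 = (-5*r + v)*(6*r + v)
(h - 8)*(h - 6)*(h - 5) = h^3 - 19*h^2 + 118*h - 240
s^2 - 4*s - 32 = (s - 8)*(s + 4)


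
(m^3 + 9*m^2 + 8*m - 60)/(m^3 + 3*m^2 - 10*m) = (m + 6)/m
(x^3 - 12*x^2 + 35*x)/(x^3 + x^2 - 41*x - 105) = x*(x - 5)/(x^2 + 8*x + 15)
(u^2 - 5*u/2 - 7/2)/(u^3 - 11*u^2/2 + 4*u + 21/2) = 1/(u - 3)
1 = 1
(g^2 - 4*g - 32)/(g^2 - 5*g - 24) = (g + 4)/(g + 3)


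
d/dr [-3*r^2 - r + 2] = -6*r - 1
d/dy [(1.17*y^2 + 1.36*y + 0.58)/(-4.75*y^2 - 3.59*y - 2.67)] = (2.2597*y^2 - 0.7378*y - 1.549)/(22.5625*y^4 + 34.105*y^3 + 38.2531*y^2 + 19.1706*y + 7.1289)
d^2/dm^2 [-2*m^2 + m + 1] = -4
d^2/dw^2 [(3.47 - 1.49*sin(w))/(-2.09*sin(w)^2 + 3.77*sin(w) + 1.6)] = (-6.508469*sin(w)^5 + 48.889071*sin(w)^4 - 98.901935*sin(w)^3 + 13.777321*sin(w)^2 + 169.196946*sin(w) - 139.820246)/(9.129329*sin(w)^6 - 49.403211*sin(w)^5 + 68.148003*sin(w)^4 + 22.058647*sin(w)^3 - 52.17072*sin(w)^2 - 28.9536*sin(w) - 4.096)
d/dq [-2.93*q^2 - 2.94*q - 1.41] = -5.86*q - 2.94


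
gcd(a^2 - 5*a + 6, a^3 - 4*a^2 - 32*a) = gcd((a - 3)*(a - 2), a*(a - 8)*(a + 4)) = 1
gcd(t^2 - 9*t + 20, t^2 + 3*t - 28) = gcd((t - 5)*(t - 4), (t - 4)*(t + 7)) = t - 4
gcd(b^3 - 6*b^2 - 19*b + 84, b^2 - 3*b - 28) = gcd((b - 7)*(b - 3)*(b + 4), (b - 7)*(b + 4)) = b^2 - 3*b - 28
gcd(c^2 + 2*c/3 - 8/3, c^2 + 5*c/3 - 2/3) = c + 2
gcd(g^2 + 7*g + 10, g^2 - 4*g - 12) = g + 2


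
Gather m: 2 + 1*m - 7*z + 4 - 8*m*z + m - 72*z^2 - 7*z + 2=m*(2 - 8*z) - 72*z^2 - 14*z + 8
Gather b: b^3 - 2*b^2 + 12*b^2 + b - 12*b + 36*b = b^3 + 10*b^2 + 25*b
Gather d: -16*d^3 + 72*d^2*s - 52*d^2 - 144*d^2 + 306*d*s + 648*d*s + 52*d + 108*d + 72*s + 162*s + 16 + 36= -16*d^3 + d^2*(72*s - 196) + d*(954*s + 160) + 234*s + 52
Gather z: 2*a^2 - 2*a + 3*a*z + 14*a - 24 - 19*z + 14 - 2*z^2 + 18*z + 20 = 2*a^2 + 12*a - 2*z^2 + z*(3*a - 1) + 10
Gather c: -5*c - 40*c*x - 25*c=c*(-40*x - 30)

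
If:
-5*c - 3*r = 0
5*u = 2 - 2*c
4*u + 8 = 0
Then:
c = 6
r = -10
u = -2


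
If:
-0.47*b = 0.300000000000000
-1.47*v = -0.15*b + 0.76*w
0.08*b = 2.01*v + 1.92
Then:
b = -0.64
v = -0.98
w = 1.77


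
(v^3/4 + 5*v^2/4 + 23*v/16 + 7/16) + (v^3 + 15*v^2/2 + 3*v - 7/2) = 5*v^3/4 + 35*v^2/4 + 71*v/16 - 49/16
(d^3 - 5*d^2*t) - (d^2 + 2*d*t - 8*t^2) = d^3 - 5*d^2*t - d^2 - 2*d*t + 8*t^2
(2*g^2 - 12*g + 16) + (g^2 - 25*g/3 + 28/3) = 3*g^2 - 61*g/3 + 76/3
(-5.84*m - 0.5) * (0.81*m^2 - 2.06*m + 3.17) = -4.7304*m^3 + 11.6254*m^2 - 17.4828*m - 1.585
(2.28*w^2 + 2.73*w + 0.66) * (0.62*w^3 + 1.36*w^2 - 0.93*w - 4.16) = 1.4136*w^5 + 4.7934*w^4 + 2.0016*w^3 - 11.1261*w^2 - 11.9706*w - 2.7456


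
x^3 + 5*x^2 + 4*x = x*(x + 1)*(x + 4)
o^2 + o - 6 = (o - 2)*(o + 3)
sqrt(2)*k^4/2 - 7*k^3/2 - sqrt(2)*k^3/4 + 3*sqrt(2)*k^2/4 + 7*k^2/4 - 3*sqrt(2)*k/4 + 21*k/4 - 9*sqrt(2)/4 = (k - 3/2)*(k - 3*sqrt(2))*(k - sqrt(2)/2)*(sqrt(2)*k/2 + sqrt(2)/2)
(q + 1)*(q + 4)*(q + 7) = q^3 + 12*q^2 + 39*q + 28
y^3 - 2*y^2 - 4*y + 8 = (y - 2)^2*(y + 2)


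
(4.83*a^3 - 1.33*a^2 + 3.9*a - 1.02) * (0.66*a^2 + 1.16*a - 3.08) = 3.1878*a^5 + 4.725*a^4 - 13.8452*a^3 + 7.9472*a^2 - 13.1952*a + 3.1416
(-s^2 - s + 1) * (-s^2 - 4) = s^4 + s^3 + 3*s^2 + 4*s - 4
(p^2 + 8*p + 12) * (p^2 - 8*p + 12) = p^4 - 40*p^2 + 144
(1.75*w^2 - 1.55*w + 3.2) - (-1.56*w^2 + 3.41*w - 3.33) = 3.31*w^2 - 4.96*w + 6.53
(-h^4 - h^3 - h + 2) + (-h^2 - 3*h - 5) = -h^4 - h^3 - h^2 - 4*h - 3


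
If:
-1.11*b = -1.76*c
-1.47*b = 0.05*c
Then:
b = 0.00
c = 0.00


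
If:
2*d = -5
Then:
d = -5/2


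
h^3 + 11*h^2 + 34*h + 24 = (h + 1)*(h + 4)*(h + 6)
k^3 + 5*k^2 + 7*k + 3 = (k + 1)^2*(k + 3)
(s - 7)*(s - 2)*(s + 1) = s^3 - 8*s^2 + 5*s + 14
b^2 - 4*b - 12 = (b - 6)*(b + 2)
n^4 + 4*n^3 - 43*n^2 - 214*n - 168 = (n - 7)*(n + 1)*(n + 4)*(n + 6)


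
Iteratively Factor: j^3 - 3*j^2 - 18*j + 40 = (j - 5)*(j^2 + 2*j - 8) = (j - 5)*(j + 4)*(j - 2)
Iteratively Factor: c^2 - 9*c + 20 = (c - 5)*(c - 4)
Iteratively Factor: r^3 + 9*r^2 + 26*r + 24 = (r + 3)*(r^2 + 6*r + 8) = (r + 2)*(r + 3)*(r + 4)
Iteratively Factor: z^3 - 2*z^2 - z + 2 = (z - 2)*(z^2 - 1) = (z - 2)*(z - 1)*(z + 1)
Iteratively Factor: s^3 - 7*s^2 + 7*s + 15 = (s - 3)*(s^2 - 4*s - 5) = (s - 3)*(s + 1)*(s - 5)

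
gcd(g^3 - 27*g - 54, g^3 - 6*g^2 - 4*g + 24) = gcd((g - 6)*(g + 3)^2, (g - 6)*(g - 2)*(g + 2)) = g - 6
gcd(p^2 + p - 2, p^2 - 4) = p + 2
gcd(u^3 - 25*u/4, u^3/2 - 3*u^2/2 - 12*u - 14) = 1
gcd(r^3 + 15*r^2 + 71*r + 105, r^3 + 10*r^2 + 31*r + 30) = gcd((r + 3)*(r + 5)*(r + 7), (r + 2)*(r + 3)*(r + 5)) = r^2 + 8*r + 15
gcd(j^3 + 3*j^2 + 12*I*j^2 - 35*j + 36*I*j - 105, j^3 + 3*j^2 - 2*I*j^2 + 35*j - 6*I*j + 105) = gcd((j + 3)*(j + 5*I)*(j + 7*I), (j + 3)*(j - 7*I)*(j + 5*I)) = j^2 + j*(3 + 5*I) + 15*I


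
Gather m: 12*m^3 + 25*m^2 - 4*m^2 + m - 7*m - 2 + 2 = 12*m^3 + 21*m^2 - 6*m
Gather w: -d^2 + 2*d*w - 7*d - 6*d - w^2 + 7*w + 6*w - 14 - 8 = -d^2 - 13*d - w^2 + w*(2*d + 13) - 22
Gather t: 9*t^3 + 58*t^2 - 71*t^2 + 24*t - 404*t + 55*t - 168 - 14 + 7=9*t^3 - 13*t^2 - 325*t - 175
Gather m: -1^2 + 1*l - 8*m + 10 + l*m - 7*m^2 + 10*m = l - 7*m^2 + m*(l + 2) + 9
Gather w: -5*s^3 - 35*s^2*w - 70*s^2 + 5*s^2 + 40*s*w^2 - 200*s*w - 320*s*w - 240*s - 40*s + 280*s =-5*s^3 - 65*s^2 + 40*s*w^2 + w*(-35*s^2 - 520*s)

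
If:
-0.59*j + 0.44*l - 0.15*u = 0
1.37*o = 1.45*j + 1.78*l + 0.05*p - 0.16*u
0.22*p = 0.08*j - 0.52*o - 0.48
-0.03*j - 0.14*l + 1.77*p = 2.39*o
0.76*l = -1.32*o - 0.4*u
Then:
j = -0.44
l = 0.07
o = -0.63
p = -0.85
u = 1.94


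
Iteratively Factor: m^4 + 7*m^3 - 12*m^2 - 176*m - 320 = (m + 4)*(m^3 + 3*m^2 - 24*m - 80) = (m - 5)*(m + 4)*(m^2 + 8*m + 16) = (m - 5)*(m + 4)^2*(m + 4)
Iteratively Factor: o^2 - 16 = (o - 4)*(o + 4)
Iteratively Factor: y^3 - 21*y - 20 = (y + 1)*(y^2 - y - 20) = (y - 5)*(y + 1)*(y + 4)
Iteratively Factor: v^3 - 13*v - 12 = (v + 1)*(v^2 - v - 12) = (v - 4)*(v + 1)*(v + 3)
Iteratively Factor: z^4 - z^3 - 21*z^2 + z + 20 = (z - 1)*(z^3 - 21*z - 20) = (z - 1)*(z + 4)*(z^2 - 4*z - 5) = (z - 1)*(z + 1)*(z + 4)*(z - 5)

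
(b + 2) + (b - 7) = 2*b - 5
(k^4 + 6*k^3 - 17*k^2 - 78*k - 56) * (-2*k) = -2*k^5 - 12*k^4 + 34*k^3 + 156*k^2 + 112*k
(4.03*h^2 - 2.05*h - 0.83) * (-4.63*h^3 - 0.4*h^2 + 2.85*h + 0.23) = -18.6589*h^5 + 7.8795*h^4 + 16.1484*h^3 - 4.5836*h^2 - 2.837*h - 0.1909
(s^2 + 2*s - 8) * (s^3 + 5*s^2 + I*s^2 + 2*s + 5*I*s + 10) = s^5 + 7*s^4 + I*s^4 + 4*s^3 + 7*I*s^3 - 26*s^2 + 2*I*s^2 + 4*s - 40*I*s - 80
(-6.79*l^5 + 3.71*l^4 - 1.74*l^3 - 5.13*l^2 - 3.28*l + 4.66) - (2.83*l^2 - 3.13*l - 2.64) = -6.79*l^5 + 3.71*l^4 - 1.74*l^3 - 7.96*l^2 - 0.15*l + 7.3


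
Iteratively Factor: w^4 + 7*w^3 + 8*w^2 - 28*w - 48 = (w + 4)*(w^3 + 3*w^2 - 4*w - 12) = (w + 3)*(w + 4)*(w^2 - 4) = (w - 2)*(w + 3)*(w + 4)*(w + 2)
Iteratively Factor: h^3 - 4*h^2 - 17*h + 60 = (h - 5)*(h^2 + h - 12) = (h - 5)*(h + 4)*(h - 3)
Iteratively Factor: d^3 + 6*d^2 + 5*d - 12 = (d + 3)*(d^2 + 3*d - 4) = (d + 3)*(d + 4)*(d - 1)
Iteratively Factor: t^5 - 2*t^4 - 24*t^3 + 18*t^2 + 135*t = (t + 3)*(t^4 - 5*t^3 - 9*t^2 + 45*t) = (t + 3)^2*(t^3 - 8*t^2 + 15*t) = t*(t + 3)^2*(t^2 - 8*t + 15) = t*(t - 5)*(t + 3)^2*(t - 3)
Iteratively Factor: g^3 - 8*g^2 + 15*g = (g)*(g^2 - 8*g + 15) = g*(g - 3)*(g - 5)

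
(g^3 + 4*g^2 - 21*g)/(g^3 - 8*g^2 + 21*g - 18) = g*(g + 7)/(g^2 - 5*g + 6)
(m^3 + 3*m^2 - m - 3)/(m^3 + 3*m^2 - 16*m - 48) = (m^2 - 1)/(m^2 - 16)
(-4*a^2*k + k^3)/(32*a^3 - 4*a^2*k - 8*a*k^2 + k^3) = -k/(8*a - k)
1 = 1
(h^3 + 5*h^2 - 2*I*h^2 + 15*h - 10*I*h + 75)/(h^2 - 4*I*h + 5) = (h^2 + h*(5 + 3*I) + 15*I)/(h + I)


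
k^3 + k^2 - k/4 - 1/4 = (k - 1/2)*(k + 1/2)*(k + 1)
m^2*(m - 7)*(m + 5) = m^4 - 2*m^3 - 35*m^2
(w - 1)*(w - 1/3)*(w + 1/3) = w^3 - w^2 - w/9 + 1/9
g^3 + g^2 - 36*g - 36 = (g - 6)*(g + 1)*(g + 6)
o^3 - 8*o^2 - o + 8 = (o - 8)*(o - 1)*(o + 1)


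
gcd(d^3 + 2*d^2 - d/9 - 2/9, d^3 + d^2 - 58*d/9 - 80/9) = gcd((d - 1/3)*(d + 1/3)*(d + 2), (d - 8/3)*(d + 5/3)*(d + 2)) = d + 2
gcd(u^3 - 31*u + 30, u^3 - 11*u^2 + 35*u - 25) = u^2 - 6*u + 5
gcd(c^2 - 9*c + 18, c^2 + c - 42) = c - 6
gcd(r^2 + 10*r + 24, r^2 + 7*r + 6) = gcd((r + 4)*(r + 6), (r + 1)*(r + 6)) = r + 6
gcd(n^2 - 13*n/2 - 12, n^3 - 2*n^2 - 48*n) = n - 8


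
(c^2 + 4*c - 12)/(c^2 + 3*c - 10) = (c + 6)/(c + 5)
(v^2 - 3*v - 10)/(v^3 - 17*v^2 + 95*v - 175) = (v + 2)/(v^2 - 12*v + 35)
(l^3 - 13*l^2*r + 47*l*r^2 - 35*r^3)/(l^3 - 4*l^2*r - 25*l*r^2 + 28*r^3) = (l - 5*r)/(l + 4*r)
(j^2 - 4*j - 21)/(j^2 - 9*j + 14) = (j + 3)/(j - 2)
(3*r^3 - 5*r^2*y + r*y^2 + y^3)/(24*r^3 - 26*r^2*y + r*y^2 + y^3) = (-3*r^2 + 2*r*y + y^2)/(-24*r^2 + 2*r*y + y^2)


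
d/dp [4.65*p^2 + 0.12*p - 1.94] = 9.3*p + 0.12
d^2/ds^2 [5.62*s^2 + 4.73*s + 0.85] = 11.2400000000000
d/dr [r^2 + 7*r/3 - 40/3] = 2*r + 7/3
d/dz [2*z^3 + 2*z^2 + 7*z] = 6*z^2 + 4*z + 7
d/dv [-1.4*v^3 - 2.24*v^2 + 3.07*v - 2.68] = -4.2*v^2 - 4.48*v + 3.07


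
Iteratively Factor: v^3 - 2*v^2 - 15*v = (v - 5)*(v^2 + 3*v) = (v - 5)*(v + 3)*(v)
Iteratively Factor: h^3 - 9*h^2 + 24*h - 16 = (h - 1)*(h^2 - 8*h + 16) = (h - 4)*(h - 1)*(h - 4)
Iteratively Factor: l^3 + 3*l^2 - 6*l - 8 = (l + 4)*(l^2 - l - 2) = (l + 1)*(l + 4)*(l - 2)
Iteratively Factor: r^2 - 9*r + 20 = (r - 4)*(r - 5)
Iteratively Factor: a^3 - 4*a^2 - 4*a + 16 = (a + 2)*(a^2 - 6*a + 8) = (a - 4)*(a + 2)*(a - 2)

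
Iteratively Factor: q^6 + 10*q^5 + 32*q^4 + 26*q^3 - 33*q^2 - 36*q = (q + 4)*(q^5 + 6*q^4 + 8*q^3 - 6*q^2 - 9*q) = (q + 3)*(q + 4)*(q^4 + 3*q^3 - q^2 - 3*q) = (q + 1)*(q + 3)*(q + 4)*(q^3 + 2*q^2 - 3*q) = q*(q + 1)*(q + 3)*(q + 4)*(q^2 + 2*q - 3) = q*(q - 1)*(q + 1)*(q + 3)*(q + 4)*(q + 3)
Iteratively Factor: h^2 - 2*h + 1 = (h - 1)*(h - 1)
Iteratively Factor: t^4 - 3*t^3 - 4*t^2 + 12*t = (t - 3)*(t^3 - 4*t) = t*(t - 3)*(t^2 - 4) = t*(t - 3)*(t - 2)*(t + 2)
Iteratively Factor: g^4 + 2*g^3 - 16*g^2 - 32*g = (g + 4)*(g^3 - 2*g^2 - 8*g) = g*(g + 4)*(g^2 - 2*g - 8) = g*(g - 4)*(g + 4)*(g + 2)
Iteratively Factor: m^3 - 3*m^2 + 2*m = (m)*(m^2 - 3*m + 2) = m*(m - 1)*(m - 2)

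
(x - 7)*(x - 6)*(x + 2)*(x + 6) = x^4 - 5*x^3 - 50*x^2 + 180*x + 504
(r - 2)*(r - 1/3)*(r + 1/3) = r^3 - 2*r^2 - r/9 + 2/9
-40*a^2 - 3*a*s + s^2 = (-8*a + s)*(5*a + s)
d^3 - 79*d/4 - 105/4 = (d - 5)*(d + 3/2)*(d + 7/2)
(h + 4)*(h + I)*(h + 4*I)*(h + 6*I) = h^4 + 4*h^3 + 11*I*h^3 - 34*h^2 + 44*I*h^2 - 136*h - 24*I*h - 96*I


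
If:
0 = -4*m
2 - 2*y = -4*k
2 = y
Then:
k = 1/2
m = 0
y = 2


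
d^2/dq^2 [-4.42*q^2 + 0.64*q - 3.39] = -8.84000000000000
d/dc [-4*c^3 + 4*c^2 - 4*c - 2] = -12*c^2 + 8*c - 4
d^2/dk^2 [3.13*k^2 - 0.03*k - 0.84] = 6.26000000000000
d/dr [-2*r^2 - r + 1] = -4*r - 1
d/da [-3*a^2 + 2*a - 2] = 2 - 6*a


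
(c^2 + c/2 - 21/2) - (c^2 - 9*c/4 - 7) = 11*c/4 - 7/2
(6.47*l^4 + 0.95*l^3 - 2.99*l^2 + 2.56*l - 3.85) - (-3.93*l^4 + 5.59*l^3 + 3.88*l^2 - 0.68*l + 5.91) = 10.4*l^4 - 4.64*l^3 - 6.87*l^2 + 3.24*l - 9.76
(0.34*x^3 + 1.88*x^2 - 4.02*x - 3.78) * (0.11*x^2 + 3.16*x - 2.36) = 0.0374*x^5 + 1.2812*x^4 + 4.6962*x^3 - 17.5558*x^2 - 2.4576*x + 8.9208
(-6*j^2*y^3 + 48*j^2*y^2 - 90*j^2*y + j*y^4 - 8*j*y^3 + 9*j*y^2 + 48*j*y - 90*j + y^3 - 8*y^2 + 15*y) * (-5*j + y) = 30*j^3*y^3 - 240*j^3*y^2 + 450*j^3*y - 11*j^2*y^4 + 88*j^2*y^3 - 135*j^2*y^2 - 240*j^2*y + 450*j^2 + j*y^5 - 8*j*y^4 + 4*j*y^3 + 88*j*y^2 - 165*j*y + y^4 - 8*y^3 + 15*y^2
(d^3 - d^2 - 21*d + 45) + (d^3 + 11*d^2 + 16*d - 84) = 2*d^3 + 10*d^2 - 5*d - 39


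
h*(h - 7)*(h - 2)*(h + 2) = h^4 - 7*h^3 - 4*h^2 + 28*h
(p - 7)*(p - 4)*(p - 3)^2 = p^4 - 17*p^3 + 103*p^2 - 267*p + 252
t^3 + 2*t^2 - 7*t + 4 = (t - 1)^2*(t + 4)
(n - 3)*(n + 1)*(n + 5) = n^3 + 3*n^2 - 13*n - 15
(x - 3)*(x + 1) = x^2 - 2*x - 3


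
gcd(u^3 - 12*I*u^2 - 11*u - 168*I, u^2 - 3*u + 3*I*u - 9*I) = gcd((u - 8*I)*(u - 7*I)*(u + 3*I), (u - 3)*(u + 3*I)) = u + 3*I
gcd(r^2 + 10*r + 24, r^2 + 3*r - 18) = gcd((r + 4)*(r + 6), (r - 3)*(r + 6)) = r + 6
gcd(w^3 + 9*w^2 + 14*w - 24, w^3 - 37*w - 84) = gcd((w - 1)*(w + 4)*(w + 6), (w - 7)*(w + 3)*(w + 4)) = w + 4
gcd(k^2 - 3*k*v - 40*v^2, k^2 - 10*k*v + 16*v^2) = -k + 8*v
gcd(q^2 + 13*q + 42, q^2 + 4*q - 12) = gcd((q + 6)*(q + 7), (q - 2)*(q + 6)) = q + 6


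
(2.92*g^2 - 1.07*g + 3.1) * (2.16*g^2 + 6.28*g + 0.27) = 6.3072*g^4 + 16.0264*g^3 + 0.7648*g^2 + 19.1791*g + 0.837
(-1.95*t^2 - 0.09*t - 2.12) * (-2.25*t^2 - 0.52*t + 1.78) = 4.3875*t^4 + 1.2165*t^3 + 1.3458*t^2 + 0.9422*t - 3.7736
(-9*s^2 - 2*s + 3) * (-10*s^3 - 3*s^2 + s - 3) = 90*s^5 + 47*s^4 - 33*s^3 + 16*s^2 + 9*s - 9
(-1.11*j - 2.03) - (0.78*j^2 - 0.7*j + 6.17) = -0.78*j^2 - 0.41*j - 8.2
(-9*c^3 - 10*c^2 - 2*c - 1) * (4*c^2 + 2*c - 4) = -36*c^5 - 58*c^4 + 8*c^3 + 32*c^2 + 6*c + 4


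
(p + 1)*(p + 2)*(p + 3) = p^3 + 6*p^2 + 11*p + 6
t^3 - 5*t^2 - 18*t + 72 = (t - 6)*(t - 3)*(t + 4)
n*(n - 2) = n^2 - 2*n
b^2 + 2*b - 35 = (b - 5)*(b + 7)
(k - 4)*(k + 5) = k^2 + k - 20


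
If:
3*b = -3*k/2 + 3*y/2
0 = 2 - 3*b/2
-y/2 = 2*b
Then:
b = 4/3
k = -8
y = -16/3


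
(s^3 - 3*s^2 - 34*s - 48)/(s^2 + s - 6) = (s^2 - 6*s - 16)/(s - 2)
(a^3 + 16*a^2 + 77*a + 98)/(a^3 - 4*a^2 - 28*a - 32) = (a^2 + 14*a + 49)/(a^2 - 6*a - 16)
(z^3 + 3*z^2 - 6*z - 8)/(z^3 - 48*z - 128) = (z^2 - z - 2)/(z^2 - 4*z - 32)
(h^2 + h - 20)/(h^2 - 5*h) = (h^2 + h - 20)/(h*(h - 5))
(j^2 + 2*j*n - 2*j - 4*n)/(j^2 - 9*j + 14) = (j + 2*n)/(j - 7)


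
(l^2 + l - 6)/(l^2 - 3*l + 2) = (l + 3)/(l - 1)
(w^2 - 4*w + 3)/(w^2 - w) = (w - 3)/w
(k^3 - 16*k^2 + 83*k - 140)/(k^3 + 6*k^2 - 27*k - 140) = (k^2 - 11*k + 28)/(k^2 + 11*k + 28)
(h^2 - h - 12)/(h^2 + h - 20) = (h + 3)/(h + 5)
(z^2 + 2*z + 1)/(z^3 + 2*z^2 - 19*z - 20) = (z + 1)/(z^2 + z - 20)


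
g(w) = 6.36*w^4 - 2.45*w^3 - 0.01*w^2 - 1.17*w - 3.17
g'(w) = 25.44*w^3 - 7.35*w^2 - 0.02*w - 1.17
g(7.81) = 22482.49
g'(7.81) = 11669.45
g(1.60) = 26.58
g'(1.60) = 84.18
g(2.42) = 177.35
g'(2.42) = 316.29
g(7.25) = 16625.69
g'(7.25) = 9306.98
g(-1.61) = 51.65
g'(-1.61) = -126.36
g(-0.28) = -2.75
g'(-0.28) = -2.30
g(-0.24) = -2.83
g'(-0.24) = -1.94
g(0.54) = -3.65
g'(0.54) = 0.68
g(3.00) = 442.24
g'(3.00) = 619.50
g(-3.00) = 581.56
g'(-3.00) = -754.14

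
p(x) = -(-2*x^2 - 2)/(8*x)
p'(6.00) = 0.24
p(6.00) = 1.54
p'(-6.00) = 0.24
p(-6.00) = -1.54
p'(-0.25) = -3.75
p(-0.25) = -1.06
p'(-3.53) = 0.23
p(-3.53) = -0.95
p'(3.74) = 0.23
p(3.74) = 1.00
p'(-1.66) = 0.16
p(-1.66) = -0.57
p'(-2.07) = 0.19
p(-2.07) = -0.64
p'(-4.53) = 0.24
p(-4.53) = -1.19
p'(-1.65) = 0.16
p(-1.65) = -0.56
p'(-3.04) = 0.22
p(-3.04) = -0.84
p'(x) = 1/2 + (-2*x^2 - 2)/(8*x^2) = (x^2 - 1)/(4*x^2)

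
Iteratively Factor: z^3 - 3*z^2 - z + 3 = (z - 1)*(z^2 - 2*z - 3) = (z - 3)*(z - 1)*(z + 1)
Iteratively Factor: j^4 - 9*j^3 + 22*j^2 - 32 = (j - 4)*(j^3 - 5*j^2 + 2*j + 8) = (j - 4)^2*(j^2 - j - 2) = (j - 4)^2*(j - 2)*(j + 1)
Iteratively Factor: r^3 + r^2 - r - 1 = (r + 1)*(r^2 - 1) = (r + 1)^2*(r - 1)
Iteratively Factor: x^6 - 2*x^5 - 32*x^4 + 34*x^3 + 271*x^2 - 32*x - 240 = (x + 4)*(x^5 - 6*x^4 - 8*x^3 + 66*x^2 + 7*x - 60) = (x + 3)*(x + 4)*(x^4 - 9*x^3 + 19*x^2 + 9*x - 20) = (x - 4)*(x + 3)*(x + 4)*(x^3 - 5*x^2 - x + 5) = (x - 4)*(x + 1)*(x + 3)*(x + 4)*(x^2 - 6*x + 5) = (x - 5)*(x - 4)*(x + 1)*(x + 3)*(x + 4)*(x - 1)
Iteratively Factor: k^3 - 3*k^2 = (k)*(k^2 - 3*k) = k*(k - 3)*(k)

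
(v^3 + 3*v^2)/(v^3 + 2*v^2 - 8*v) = v*(v + 3)/(v^2 + 2*v - 8)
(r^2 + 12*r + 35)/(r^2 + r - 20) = (r + 7)/(r - 4)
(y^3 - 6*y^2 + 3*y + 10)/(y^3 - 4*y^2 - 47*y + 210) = (y^2 - y - 2)/(y^2 + y - 42)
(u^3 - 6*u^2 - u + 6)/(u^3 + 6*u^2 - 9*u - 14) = (u^2 - 7*u + 6)/(u^2 + 5*u - 14)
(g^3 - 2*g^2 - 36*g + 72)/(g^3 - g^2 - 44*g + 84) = (g + 6)/(g + 7)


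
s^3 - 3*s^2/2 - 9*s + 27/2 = (s - 3)*(s - 3/2)*(s + 3)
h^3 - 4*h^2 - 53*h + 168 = (h - 8)*(h - 3)*(h + 7)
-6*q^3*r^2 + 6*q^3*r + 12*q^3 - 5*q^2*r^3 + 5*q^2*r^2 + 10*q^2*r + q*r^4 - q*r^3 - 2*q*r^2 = (-6*q + r)*(q + r)*(r - 2)*(q*r + q)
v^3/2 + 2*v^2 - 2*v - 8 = (v/2 + 1)*(v - 2)*(v + 4)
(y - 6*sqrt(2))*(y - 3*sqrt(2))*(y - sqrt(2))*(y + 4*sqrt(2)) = y^4 - 6*sqrt(2)*y^3 - 26*y^2 + 180*sqrt(2)*y - 288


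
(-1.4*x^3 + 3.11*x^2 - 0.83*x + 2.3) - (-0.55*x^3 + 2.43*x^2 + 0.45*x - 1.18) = -0.85*x^3 + 0.68*x^2 - 1.28*x + 3.48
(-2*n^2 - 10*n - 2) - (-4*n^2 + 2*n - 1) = 2*n^2 - 12*n - 1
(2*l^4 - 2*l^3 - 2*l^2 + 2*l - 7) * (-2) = -4*l^4 + 4*l^3 + 4*l^2 - 4*l + 14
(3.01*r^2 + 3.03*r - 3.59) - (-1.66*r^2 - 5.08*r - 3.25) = 4.67*r^2 + 8.11*r - 0.34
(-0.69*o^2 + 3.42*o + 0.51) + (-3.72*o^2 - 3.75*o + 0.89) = -4.41*o^2 - 0.33*o + 1.4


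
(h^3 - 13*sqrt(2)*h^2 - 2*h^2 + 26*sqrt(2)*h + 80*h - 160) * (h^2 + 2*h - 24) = h^5 - 13*sqrt(2)*h^4 + 52*h^3 + 48*h^2 + 364*sqrt(2)*h^2 - 2240*h - 624*sqrt(2)*h + 3840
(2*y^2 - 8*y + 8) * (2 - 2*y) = -4*y^3 + 20*y^2 - 32*y + 16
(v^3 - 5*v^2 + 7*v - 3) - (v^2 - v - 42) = v^3 - 6*v^2 + 8*v + 39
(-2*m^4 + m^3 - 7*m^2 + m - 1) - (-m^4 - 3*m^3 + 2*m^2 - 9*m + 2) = -m^4 + 4*m^3 - 9*m^2 + 10*m - 3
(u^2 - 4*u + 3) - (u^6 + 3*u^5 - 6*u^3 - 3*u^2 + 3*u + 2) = -u^6 - 3*u^5 + 6*u^3 + 4*u^2 - 7*u + 1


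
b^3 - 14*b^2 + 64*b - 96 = (b - 6)*(b - 4)^2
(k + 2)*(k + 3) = k^2 + 5*k + 6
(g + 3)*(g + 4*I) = g^2 + 3*g + 4*I*g + 12*I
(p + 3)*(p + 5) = p^2 + 8*p + 15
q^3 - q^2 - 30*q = q*(q - 6)*(q + 5)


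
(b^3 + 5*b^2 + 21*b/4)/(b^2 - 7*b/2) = (4*b^2 + 20*b + 21)/(2*(2*b - 7))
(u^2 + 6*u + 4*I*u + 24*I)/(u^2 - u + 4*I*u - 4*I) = (u + 6)/(u - 1)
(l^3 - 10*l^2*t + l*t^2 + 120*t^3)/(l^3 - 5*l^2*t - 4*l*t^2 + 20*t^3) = (-l^2 + 5*l*t + 24*t^2)/(-l^2 + 4*t^2)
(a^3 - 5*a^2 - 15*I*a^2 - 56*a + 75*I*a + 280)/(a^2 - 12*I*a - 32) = (a^2 - a*(5 + 7*I) + 35*I)/(a - 4*I)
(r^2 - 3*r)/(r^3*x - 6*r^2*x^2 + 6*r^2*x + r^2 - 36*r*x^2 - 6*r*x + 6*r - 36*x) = r*(r - 3)/(r^3*x - 6*r^2*x^2 + 6*r^2*x + r^2 - 36*r*x^2 - 6*r*x + 6*r - 36*x)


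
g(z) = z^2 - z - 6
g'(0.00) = -1.00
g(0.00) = -6.00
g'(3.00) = 5.00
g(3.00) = 0.00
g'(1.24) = 1.48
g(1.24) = -5.70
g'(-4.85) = -10.70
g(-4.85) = 22.37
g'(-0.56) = -2.12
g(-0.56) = -5.13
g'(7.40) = 13.80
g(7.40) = 41.36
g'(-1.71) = -4.42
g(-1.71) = -1.37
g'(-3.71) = -8.42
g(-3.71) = 11.47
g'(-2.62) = -6.24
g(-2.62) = 3.48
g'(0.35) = -0.30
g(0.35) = -6.23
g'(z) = 2*z - 1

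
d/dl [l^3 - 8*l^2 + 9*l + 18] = 3*l^2 - 16*l + 9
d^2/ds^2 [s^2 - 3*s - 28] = 2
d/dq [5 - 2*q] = -2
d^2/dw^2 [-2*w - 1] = 0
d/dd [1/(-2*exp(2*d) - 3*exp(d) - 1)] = (4*exp(d) + 3)*exp(d)/(2*exp(2*d) + 3*exp(d) + 1)^2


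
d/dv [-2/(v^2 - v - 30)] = 2*(2*v - 1)/(-v^2 + v + 30)^2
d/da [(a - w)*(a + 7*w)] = 2*a + 6*w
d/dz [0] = 0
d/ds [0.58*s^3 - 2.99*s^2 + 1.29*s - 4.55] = 1.74*s^2 - 5.98*s + 1.29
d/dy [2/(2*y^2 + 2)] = -2*y/(y^2 + 1)^2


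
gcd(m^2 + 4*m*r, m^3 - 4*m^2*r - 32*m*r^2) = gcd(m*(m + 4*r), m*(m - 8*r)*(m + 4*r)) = m^2 + 4*m*r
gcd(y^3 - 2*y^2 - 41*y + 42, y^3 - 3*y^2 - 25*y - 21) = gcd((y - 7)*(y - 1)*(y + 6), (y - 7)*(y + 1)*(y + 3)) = y - 7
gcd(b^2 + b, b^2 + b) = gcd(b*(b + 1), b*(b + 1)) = b^2 + b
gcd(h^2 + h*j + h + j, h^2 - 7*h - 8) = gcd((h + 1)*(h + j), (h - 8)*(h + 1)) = h + 1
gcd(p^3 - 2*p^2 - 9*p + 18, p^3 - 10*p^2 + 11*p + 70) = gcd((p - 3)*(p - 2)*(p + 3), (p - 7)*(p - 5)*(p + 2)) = 1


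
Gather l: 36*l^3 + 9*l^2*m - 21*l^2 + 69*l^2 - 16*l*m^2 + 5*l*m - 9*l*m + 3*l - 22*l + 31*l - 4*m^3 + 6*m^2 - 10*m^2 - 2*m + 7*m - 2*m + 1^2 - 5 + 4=36*l^3 + l^2*(9*m + 48) + l*(-16*m^2 - 4*m + 12) - 4*m^3 - 4*m^2 + 3*m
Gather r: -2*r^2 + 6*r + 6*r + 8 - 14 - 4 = -2*r^2 + 12*r - 10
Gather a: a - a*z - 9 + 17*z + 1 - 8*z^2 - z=a*(1 - z) - 8*z^2 + 16*z - 8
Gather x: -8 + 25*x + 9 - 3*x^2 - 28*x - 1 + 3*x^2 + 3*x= 0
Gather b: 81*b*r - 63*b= b*(81*r - 63)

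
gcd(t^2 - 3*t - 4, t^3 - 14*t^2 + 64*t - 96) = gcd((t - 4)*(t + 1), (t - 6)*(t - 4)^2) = t - 4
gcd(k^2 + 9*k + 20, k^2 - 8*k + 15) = 1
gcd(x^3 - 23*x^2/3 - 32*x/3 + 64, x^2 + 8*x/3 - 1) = x + 3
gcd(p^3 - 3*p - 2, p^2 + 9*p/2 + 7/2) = p + 1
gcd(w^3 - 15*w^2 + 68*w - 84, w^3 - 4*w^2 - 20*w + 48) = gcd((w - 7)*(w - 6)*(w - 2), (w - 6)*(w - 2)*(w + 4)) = w^2 - 8*w + 12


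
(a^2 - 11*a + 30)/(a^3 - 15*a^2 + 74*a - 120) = 1/(a - 4)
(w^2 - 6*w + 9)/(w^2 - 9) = (w - 3)/(w + 3)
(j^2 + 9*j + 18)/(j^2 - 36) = (j + 3)/(j - 6)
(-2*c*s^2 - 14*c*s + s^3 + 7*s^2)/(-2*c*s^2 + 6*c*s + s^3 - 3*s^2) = (s + 7)/(s - 3)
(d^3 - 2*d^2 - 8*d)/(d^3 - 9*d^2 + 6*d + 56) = d/(d - 7)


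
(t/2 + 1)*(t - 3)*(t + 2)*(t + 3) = t^4/2 + 2*t^3 - 5*t^2/2 - 18*t - 18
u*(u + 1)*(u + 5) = u^3 + 6*u^2 + 5*u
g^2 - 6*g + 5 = (g - 5)*(g - 1)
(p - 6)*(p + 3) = p^2 - 3*p - 18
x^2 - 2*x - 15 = (x - 5)*(x + 3)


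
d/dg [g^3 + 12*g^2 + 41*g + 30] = 3*g^2 + 24*g + 41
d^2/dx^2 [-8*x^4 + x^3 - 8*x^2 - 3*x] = -96*x^2 + 6*x - 16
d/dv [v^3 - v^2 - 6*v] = 3*v^2 - 2*v - 6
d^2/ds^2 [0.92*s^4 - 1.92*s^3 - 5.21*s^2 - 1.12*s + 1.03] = 11.04*s^2 - 11.52*s - 10.42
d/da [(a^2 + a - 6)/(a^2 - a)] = 2*(-a^2 + 6*a - 3)/(a^2*(a^2 - 2*a + 1))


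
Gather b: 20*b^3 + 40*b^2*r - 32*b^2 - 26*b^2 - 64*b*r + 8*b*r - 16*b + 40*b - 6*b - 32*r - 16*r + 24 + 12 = 20*b^3 + b^2*(40*r - 58) + b*(18 - 56*r) - 48*r + 36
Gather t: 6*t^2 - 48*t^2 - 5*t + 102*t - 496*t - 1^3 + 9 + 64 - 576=-42*t^2 - 399*t - 504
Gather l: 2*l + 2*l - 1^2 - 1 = 4*l - 2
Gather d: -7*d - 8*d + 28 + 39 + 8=75 - 15*d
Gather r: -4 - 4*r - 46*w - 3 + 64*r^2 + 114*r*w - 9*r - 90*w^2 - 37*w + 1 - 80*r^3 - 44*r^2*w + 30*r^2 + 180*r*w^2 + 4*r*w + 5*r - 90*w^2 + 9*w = -80*r^3 + r^2*(94 - 44*w) + r*(180*w^2 + 118*w - 8) - 180*w^2 - 74*w - 6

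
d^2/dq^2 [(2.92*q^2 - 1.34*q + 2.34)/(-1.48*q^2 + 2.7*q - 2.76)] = (-17.466368*q^3 + 40.8124800000001*q^2 + 23.262048*q - 39.51576)/(3.241792*q^6 - 17.74224*q^5 + 50.504112*q^4 - 85.85676*q^3 + 94.183344*q^2 - 61.70256*q + 21.024576)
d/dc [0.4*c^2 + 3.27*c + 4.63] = 0.8*c + 3.27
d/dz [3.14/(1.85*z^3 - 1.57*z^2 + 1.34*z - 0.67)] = (-17.427*z^2 + 9.8596*z - 4.2076)/(1.85*z^3 - 1.57*z^2 + 1.34*z - 0.67)^2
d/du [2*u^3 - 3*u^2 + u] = 6*u^2 - 6*u + 1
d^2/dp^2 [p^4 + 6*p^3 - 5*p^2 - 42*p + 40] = 12*p^2 + 36*p - 10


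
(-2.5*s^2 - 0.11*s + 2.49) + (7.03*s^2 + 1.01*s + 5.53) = 4.53*s^2 + 0.9*s + 8.02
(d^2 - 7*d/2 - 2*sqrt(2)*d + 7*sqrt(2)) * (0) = 0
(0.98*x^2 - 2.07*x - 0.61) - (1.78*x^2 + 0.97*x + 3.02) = -0.8*x^2 - 3.04*x - 3.63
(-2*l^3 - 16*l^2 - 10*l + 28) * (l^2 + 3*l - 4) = -2*l^5 - 22*l^4 - 50*l^3 + 62*l^2 + 124*l - 112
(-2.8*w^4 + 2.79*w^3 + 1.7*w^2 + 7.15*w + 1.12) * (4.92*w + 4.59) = -13.776*w^5 + 0.874800000000002*w^4 + 21.1701*w^3 + 42.981*w^2 + 38.3289*w + 5.1408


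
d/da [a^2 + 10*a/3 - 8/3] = 2*a + 10/3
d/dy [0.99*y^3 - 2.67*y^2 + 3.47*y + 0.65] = 2.97*y^2 - 5.34*y + 3.47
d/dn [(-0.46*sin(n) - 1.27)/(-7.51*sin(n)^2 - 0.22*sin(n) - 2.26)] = (-3.4546*sin(n)^2 - 19.0754*sin(n) + 0.7602)*cos(n)/(56.4001*sin(n)^4 + 3.3044*sin(n)^3 + 33.9936*sin(n)^2 + 0.9944*sin(n) + 5.1076)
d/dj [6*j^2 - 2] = 12*j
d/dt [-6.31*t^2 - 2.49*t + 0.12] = -12.62*t - 2.49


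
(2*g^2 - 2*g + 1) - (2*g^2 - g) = 1 - g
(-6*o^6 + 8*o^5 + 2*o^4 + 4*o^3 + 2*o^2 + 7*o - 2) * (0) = 0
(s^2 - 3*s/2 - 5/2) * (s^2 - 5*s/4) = s^4 - 11*s^3/4 - 5*s^2/8 + 25*s/8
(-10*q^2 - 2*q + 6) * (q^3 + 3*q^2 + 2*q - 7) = -10*q^5 - 32*q^4 - 20*q^3 + 84*q^2 + 26*q - 42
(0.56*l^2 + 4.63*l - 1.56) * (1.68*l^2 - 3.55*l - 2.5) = 0.9408*l^4 + 5.7904*l^3 - 20.4573*l^2 - 6.037*l + 3.9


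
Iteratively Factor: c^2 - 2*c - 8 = (c + 2)*(c - 4)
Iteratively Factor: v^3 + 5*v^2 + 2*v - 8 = (v - 1)*(v^2 + 6*v + 8) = (v - 1)*(v + 2)*(v + 4)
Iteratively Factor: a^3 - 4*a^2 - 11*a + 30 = (a + 3)*(a^2 - 7*a + 10) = (a - 5)*(a + 3)*(a - 2)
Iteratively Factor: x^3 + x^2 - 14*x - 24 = (x - 4)*(x^2 + 5*x + 6) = (x - 4)*(x + 3)*(x + 2)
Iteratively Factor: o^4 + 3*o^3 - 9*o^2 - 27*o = (o - 3)*(o^3 + 6*o^2 + 9*o) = (o - 3)*(o + 3)*(o^2 + 3*o) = o*(o - 3)*(o + 3)*(o + 3)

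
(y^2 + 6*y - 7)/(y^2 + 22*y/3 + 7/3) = 3*(y - 1)/(3*y + 1)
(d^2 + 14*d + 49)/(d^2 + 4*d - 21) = (d + 7)/(d - 3)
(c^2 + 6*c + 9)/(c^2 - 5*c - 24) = (c + 3)/(c - 8)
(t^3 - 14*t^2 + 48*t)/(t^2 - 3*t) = (t^2 - 14*t + 48)/(t - 3)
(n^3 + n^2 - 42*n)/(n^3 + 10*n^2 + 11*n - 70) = n*(n - 6)/(n^2 + 3*n - 10)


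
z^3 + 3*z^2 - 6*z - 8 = (z - 2)*(z + 1)*(z + 4)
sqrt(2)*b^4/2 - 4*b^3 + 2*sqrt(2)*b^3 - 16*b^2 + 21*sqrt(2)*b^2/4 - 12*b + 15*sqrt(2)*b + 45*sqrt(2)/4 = (b + 3)*(b - 5*sqrt(2)/2)*(b - 3*sqrt(2)/2)*(sqrt(2)*b/2 + sqrt(2)/2)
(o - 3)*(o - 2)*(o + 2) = o^3 - 3*o^2 - 4*o + 12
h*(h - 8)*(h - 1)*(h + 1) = h^4 - 8*h^3 - h^2 + 8*h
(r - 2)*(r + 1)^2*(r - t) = r^4 - r^3*t - 3*r^2 + 3*r*t - 2*r + 2*t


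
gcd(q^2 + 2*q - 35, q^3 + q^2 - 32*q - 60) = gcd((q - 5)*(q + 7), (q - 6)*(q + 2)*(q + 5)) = 1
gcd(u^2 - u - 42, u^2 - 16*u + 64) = 1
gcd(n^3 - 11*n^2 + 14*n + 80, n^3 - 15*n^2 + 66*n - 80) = n^2 - 13*n + 40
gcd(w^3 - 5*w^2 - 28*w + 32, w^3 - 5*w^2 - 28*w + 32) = w^3 - 5*w^2 - 28*w + 32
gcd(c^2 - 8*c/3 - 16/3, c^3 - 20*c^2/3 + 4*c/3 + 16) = c + 4/3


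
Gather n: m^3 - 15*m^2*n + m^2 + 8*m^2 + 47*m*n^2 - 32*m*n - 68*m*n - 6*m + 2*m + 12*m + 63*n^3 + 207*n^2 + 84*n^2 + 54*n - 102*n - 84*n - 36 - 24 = m^3 + 9*m^2 + 8*m + 63*n^3 + n^2*(47*m + 291) + n*(-15*m^2 - 100*m - 132) - 60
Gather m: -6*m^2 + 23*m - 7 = -6*m^2 + 23*m - 7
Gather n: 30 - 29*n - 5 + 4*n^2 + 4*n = 4*n^2 - 25*n + 25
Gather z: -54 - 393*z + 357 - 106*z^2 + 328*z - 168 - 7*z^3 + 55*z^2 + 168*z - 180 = -7*z^3 - 51*z^2 + 103*z - 45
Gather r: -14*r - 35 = -14*r - 35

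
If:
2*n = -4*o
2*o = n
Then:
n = 0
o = 0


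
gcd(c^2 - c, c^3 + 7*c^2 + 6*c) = c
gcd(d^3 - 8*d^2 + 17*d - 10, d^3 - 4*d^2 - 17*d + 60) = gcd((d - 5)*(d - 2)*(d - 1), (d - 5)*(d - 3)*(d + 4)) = d - 5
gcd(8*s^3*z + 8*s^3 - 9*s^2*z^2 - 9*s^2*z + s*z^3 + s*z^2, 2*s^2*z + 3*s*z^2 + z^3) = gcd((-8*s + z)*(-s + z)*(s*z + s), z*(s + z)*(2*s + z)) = 1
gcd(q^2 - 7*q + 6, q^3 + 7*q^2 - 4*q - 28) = 1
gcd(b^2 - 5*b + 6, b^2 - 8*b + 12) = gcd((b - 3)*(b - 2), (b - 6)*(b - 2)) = b - 2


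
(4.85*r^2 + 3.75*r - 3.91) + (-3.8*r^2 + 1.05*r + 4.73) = 1.05*r^2 + 4.8*r + 0.82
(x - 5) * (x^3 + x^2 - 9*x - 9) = x^4 - 4*x^3 - 14*x^2 + 36*x + 45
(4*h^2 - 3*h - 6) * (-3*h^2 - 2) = -12*h^4 + 9*h^3 + 10*h^2 + 6*h + 12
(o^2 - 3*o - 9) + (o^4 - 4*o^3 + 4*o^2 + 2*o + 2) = o^4 - 4*o^3 + 5*o^2 - o - 7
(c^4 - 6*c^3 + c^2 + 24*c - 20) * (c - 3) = c^5 - 9*c^4 + 19*c^3 + 21*c^2 - 92*c + 60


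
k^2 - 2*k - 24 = (k - 6)*(k + 4)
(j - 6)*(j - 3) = j^2 - 9*j + 18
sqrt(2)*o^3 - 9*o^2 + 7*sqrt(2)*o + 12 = (o - 3*sqrt(2))*(o - 2*sqrt(2))*(sqrt(2)*o + 1)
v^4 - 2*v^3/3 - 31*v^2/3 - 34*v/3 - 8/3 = (v - 4)*(v + 1/3)*(v + 1)*(v + 2)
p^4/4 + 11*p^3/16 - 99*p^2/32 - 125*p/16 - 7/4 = (p/4 + 1/2)*(p - 7/2)*(p + 1/4)*(p + 4)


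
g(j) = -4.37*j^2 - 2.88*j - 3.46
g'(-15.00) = 128.22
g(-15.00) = -943.51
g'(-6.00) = 49.56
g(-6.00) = -143.50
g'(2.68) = -26.30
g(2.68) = -42.57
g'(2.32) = -23.16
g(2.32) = -33.66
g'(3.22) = -31.02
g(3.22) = -58.04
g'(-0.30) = -0.26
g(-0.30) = -2.99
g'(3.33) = -31.98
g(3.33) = -61.51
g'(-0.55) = 1.93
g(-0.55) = -3.20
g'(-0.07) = -2.27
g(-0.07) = -3.28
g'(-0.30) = -0.26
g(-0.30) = -2.99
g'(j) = -8.74*j - 2.88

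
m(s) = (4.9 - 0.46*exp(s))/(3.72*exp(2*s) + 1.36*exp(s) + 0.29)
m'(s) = (4.9 - 0.46*exp(s))*(-7.44*exp(2*s) - 1.36*exp(s))/(3.72*exp(2*s) + 1.36*exp(s) + 0.29)^2 - 0.46*exp(s)/(3.72*exp(2*s) + 1.36*exp(s) + 0.29) = (1.7112*exp(2*s) - 36.456*exp(s) - 6.7974)*exp(s)/(13.8384*exp(4*s) + 10.1184*exp(3*s) + 4.0072*exp(2*s) + 0.7888*exp(s) + 0.0841)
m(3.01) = -0.00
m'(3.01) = -0.00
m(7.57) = -0.00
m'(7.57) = 0.00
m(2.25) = 0.00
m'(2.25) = -0.02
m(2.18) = 0.00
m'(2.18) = -0.02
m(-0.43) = 1.67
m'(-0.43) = -2.56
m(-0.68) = 2.41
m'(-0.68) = -3.36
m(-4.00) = 15.47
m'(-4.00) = -1.37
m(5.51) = -0.00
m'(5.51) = 0.00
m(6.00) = 0.00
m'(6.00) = 0.00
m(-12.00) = 16.90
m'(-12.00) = 0.00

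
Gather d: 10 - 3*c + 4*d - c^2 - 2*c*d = -c^2 - 3*c + d*(4 - 2*c) + 10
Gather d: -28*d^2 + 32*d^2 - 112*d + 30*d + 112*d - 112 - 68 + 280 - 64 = 4*d^2 + 30*d + 36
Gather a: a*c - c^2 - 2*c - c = a*c - c^2 - 3*c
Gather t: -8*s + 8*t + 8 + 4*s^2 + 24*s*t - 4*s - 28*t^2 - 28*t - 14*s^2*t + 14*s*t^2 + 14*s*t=4*s^2 - 12*s + t^2*(14*s - 28) + t*(-14*s^2 + 38*s - 20) + 8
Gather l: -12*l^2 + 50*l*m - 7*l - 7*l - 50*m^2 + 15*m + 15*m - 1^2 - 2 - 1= -12*l^2 + l*(50*m - 14) - 50*m^2 + 30*m - 4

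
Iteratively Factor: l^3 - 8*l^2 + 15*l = (l)*(l^2 - 8*l + 15) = l*(l - 3)*(l - 5)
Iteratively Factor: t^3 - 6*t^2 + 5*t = (t - 5)*(t^2 - t) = t*(t - 5)*(t - 1)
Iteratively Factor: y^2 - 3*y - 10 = (y - 5)*(y + 2)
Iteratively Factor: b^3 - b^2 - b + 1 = (b + 1)*(b^2 - 2*b + 1) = (b - 1)*(b + 1)*(b - 1)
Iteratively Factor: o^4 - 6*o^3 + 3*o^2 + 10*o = (o - 2)*(o^3 - 4*o^2 - 5*o) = o*(o - 2)*(o^2 - 4*o - 5) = o*(o - 2)*(o + 1)*(o - 5)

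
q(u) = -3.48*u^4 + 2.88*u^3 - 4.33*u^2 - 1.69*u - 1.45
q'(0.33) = -4.11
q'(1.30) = -28.93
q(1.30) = -14.58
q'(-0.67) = 12.18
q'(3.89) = -724.02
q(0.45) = -2.97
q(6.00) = -4055.47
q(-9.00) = -25268.77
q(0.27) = -2.18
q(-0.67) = -3.83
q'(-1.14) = 40.03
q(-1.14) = -15.30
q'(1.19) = -23.22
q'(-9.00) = 10923.77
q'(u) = -13.92*u^3 + 8.64*u^2 - 8.66*u - 1.69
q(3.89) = -700.87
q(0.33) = -2.42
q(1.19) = -11.72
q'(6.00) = -2749.33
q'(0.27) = -3.67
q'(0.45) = -5.11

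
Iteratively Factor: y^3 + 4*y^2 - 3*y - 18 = (y + 3)*(y^2 + y - 6) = (y - 2)*(y + 3)*(y + 3)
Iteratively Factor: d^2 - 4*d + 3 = (d - 1)*(d - 3)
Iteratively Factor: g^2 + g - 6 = (g + 3)*(g - 2)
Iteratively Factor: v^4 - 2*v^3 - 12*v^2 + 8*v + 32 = (v - 4)*(v^3 + 2*v^2 - 4*v - 8) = (v - 4)*(v + 2)*(v^2 - 4) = (v - 4)*(v + 2)^2*(v - 2)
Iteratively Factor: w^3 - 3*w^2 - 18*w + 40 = (w - 5)*(w^2 + 2*w - 8) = (w - 5)*(w + 4)*(w - 2)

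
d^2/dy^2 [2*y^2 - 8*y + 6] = 4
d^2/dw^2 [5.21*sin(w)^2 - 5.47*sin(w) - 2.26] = 5.47*sin(w) + 10.42*cos(2*w)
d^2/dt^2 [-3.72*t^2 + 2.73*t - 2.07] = -7.44000000000000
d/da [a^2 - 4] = 2*a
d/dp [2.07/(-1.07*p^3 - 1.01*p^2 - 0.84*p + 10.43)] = (6.6447*p^2 + 4.1814*p + 1.7388)/(1.07*p^3 + 1.01*p^2 + 0.84*p - 10.43)^2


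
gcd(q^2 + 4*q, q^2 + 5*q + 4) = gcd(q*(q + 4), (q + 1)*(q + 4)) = q + 4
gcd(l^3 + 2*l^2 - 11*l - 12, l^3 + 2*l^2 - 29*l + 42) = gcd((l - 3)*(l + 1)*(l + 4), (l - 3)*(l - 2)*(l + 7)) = l - 3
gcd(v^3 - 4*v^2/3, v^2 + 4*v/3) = v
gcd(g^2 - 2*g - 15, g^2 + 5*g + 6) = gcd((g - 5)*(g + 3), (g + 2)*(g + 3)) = g + 3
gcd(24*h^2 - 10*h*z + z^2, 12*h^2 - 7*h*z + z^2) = -4*h + z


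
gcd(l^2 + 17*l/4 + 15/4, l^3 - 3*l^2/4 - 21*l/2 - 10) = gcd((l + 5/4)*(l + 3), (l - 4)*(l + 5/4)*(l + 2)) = l + 5/4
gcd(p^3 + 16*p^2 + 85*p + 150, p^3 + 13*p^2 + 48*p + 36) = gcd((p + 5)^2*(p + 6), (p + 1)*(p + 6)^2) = p + 6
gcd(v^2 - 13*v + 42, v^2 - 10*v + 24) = v - 6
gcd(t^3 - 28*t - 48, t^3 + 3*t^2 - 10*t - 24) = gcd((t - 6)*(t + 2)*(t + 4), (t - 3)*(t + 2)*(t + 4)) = t^2 + 6*t + 8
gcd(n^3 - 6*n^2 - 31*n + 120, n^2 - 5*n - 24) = n - 8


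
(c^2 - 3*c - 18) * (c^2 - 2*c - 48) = c^4 - 5*c^3 - 60*c^2 + 180*c + 864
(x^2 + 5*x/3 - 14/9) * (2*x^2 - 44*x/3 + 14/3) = 2*x^4 - 34*x^3/3 - 206*x^2/9 + 826*x/27 - 196/27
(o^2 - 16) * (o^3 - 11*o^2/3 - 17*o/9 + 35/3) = o^5 - 11*o^4/3 - 161*o^3/9 + 211*o^2/3 + 272*o/9 - 560/3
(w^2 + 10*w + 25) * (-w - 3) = -w^3 - 13*w^2 - 55*w - 75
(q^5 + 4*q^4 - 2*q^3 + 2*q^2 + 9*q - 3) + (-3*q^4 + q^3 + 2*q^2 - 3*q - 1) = q^5 + q^4 - q^3 + 4*q^2 + 6*q - 4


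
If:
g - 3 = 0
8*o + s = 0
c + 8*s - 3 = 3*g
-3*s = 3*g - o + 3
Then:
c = 1068/25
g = 3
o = 12/25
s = -96/25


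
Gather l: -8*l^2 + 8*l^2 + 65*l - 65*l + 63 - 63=0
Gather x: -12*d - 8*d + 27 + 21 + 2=50 - 20*d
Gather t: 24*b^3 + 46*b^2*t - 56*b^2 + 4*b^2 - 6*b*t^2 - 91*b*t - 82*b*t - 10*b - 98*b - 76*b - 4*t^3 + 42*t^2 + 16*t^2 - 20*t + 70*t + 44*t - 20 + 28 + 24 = 24*b^3 - 52*b^2 - 184*b - 4*t^3 + t^2*(58 - 6*b) + t*(46*b^2 - 173*b + 94) + 32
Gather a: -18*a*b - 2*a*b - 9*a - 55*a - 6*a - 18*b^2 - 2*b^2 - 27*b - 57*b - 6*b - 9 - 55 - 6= a*(-20*b - 70) - 20*b^2 - 90*b - 70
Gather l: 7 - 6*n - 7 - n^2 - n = -n^2 - 7*n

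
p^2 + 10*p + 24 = (p + 4)*(p + 6)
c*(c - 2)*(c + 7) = c^3 + 5*c^2 - 14*c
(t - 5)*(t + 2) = t^2 - 3*t - 10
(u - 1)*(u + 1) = u^2 - 1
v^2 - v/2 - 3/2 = (v - 3/2)*(v + 1)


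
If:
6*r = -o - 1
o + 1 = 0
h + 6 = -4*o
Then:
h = -2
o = -1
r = 0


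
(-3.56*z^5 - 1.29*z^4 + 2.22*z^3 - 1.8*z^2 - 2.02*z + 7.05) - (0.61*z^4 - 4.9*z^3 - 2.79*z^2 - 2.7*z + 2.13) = -3.56*z^5 - 1.9*z^4 + 7.12*z^3 + 0.99*z^2 + 0.68*z + 4.92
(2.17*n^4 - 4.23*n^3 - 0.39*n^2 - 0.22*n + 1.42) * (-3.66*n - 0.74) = -7.9422*n^5 + 13.876*n^4 + 4.5576*n^3 + 1.0938*n^2 - 5.0344*n - 1.0508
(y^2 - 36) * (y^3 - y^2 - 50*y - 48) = y^5 - y^4 - 86*y^3 - 12*y^2 + 1800*y + 1728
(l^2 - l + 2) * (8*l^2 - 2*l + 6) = 8*l^4 - 10*l^3 + 24*l^2 - 10*l + 12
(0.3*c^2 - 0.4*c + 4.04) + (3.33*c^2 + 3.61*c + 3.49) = 3.63*c^2 + 3.21*c + 7.53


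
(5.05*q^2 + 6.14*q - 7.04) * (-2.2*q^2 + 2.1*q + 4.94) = -11.11*q^4 - 2.903*q^3 + 53.329*q^2 + 15.5476*q - 34.7776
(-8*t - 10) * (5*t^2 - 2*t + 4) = -40*t^3 - 34*t^2 - 12*t - 40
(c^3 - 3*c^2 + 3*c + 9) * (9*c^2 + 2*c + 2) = 9*c^5 - 25*c^4 + 23*c^3 + 81*c^2 + 24*c + 18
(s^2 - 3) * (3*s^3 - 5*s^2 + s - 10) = 3*s^5 - 5*s^4 - 8*s^3 + 5*s^2 - 3*s + 30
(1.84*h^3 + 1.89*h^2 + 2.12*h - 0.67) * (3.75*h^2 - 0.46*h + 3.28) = 6.9*h^5 + 6.2411*h^4 + 13.1158*h^3 + 2.7115*h^2 + 7.2618*h - 2.1976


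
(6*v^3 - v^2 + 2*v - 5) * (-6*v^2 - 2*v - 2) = -36*v^5 - 6*v^4 - 22*v^3 + 28*v^2 + 6*v + 10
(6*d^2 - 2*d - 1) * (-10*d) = -60*d^3 + 20*d^2 + 10*d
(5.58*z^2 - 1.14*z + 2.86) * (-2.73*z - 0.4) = -15.2334*z^3 + 0.880199999999999*z^2 - 7.3518*z - 1.144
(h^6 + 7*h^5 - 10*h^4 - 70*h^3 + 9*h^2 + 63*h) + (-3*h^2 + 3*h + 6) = h^6 + 7*h^5 - 10*h^4 - 70*h^3 + 6*h^2 + 66*h + 6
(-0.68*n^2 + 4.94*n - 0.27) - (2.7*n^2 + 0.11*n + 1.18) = -3.38*n^2 + 4.83*n - 1.45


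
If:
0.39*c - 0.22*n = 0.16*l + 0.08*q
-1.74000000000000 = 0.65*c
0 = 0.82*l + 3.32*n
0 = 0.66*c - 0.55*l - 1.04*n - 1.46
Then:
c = -2.68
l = -11.01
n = 2.72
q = 1.49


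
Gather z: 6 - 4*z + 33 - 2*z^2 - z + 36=-2*z^2 - 5*z + 75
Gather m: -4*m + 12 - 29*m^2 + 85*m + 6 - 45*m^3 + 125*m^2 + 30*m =-45*m^3 + 96*m^2 + 111*m + 18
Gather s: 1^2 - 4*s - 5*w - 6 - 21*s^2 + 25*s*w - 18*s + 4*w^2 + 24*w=-21*s^2 + s*(25*w - 22) + 4*w^2 + 19*w - 5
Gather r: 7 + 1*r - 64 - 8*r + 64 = 7 - 7*r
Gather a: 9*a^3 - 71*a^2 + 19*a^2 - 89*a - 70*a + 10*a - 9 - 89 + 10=9*a^3 - 52*a^2 - 149*a - 88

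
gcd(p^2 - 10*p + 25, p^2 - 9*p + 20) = p - 5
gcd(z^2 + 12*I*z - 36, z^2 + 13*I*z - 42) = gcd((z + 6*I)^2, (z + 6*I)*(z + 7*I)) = z + 6*I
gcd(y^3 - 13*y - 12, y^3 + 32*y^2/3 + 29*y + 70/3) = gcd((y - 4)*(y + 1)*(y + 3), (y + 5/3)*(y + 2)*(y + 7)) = 1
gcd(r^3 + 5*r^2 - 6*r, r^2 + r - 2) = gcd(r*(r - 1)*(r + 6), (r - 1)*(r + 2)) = r - 1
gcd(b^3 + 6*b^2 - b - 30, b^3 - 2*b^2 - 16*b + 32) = b - 2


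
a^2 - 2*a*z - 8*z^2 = (a - 4*z)*(a + 2*z)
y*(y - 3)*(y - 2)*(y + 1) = y^4 - 4*y^3 + y^2 + 6*y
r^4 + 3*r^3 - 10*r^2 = r^2*(r - 2)*(r + 5)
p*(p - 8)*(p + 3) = p^3 - 5*p^2 - 24*p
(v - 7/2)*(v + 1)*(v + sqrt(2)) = v^3 - 5*v^2/2 + sqrt(2)*v^2 - 5*sqrt(2)*v/2 - 7*v/2 - 7*sqrt(2)/2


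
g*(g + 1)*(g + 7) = g^3 + 8*g^2 + 7*g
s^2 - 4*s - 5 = (s - 5)*(s + 1)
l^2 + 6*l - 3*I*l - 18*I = (l + 6)*(l - 3*I)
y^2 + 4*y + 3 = (y + 1)*(y + 3)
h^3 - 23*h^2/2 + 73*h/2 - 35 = (h - 7)*(h - 5/2)*(h - 2)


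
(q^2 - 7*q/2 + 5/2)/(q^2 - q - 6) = (-q^2 + 7*q/2 - 5/2)/(-q^2 + q + 6)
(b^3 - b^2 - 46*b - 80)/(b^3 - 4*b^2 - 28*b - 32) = (b + 5)/(b + 2)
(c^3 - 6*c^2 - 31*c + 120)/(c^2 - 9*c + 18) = (c^2 - 3*c - 40)/(c - 6)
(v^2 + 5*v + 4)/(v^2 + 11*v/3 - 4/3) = 3*(v + 1)/(3*v - 1)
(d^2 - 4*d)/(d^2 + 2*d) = (d - 4)/(d + 2)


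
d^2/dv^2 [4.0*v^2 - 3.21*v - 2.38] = 8.00000000000000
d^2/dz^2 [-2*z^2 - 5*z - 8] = -4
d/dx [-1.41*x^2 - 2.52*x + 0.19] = -2.82*x - 2.52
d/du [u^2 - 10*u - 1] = 2*u - 10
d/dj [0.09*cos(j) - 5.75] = -0.09*sin(j)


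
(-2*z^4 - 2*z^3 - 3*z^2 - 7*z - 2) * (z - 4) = -2*z^5 + 6*z^4 + 5*z^3 + 5*z^2 + 26*z + 8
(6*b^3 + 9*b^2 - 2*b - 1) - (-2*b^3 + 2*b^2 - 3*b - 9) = 8*b^3 + 7*b^2 + b + 8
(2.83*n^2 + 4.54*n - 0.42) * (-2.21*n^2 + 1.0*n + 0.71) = -6.2543*n^4 - 7.2034*n^3 + 7.4775*n^2 + 2.8034*n - 0.2982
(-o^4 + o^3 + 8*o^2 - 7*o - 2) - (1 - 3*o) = -o^4 + o^3 + 8*o^2 - 4*o - 3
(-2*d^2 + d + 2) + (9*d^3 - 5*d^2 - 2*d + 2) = 9*d^3 - 7*d^2 - d + 4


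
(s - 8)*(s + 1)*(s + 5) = s^3 - 2*s^2 - 43*s - 40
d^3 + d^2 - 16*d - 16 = (d - 4)*(d + 1)*(d + 4)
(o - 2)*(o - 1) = o^2 - 3*o + 2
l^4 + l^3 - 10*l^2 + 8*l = l*(l - 2)*(l - 1)*(l + 4)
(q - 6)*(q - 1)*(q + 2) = q^3 - 5*q^2 - 8*q + 12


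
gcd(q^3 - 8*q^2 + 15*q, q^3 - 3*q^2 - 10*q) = q^2 - 5*q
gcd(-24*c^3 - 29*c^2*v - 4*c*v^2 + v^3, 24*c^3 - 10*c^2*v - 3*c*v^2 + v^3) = 3*c + v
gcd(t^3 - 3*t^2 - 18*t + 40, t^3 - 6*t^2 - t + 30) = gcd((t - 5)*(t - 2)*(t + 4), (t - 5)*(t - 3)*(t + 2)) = t - 5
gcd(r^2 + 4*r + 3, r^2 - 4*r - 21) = r + 3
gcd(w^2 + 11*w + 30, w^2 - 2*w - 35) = w + 5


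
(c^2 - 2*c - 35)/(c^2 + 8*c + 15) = (c - 7)/(c + 3)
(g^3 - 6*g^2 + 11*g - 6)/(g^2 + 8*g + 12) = (g^3 - 6*g^2 + 11*g - 6)/(g^2 + 8*g + 12)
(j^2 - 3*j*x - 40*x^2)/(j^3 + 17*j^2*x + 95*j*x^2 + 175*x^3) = (j - 8*x)/(j^2 + 12*j*x + 35*x^2)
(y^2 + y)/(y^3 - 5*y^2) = (y + 1)/(y*(y - 5))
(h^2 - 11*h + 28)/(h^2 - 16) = (h - 7)/(h + 4)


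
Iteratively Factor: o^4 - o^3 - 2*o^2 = (o + 1)*(o^3 - 2*o^2) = o*(o + 1)*(o^2 - 2*o) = o*(o - 2)*(o + 1)*(o)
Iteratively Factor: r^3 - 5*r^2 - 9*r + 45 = (r - 5)*(r^2 - 9) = (r - 5)*(r - 3)*(r + 3)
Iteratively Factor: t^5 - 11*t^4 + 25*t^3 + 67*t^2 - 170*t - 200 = (t - 4)*(t^4 - 7*t^3 - 3*t^2 + 55*t + 50) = (t - 4)*(t + 1)*(t^3 - 8*t^2 + 5*t + 50) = (t - 4)*(t + 1)*(t + 2)*(t^2 - 10*t + 25) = (t - 5)*(t - 4)*(t + 1)*(t + 2)*(t - 5)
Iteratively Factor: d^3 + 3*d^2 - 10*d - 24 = (d + 4)*(d^2 - d - 6) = (d - 3)*(d + 4)*(d + 2)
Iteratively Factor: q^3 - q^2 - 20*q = (q)*(q^2 - q - 20) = q*(q - 5)*(q + 4)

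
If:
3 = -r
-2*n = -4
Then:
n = 2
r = -3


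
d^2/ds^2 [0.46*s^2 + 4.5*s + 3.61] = 0.920000000000000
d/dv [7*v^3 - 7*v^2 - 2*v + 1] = 21*v^2 - 14*v - 2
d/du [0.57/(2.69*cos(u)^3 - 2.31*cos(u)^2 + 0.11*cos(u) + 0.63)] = (4.5999*cos(u)^2 - 2.6334*cos(u) + 0.0627)*sin(u)/(2.69*cos(u)^3 - 2.31*cos(u)^2 + 0.11*cos(u) + 0.63)^2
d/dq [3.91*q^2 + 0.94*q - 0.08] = 7.82*q + 0.94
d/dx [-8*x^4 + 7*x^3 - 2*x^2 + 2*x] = -32*x^3 + 21*x^2 - 4*x + 2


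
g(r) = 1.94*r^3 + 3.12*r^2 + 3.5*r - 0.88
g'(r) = 5.82*r^2 + 6.24*r + 3.5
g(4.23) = 216.58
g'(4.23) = 134.03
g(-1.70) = -7.34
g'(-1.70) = 9.71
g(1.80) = 26.84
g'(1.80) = 33.59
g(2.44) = 54.42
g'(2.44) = 53.38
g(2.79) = 75.30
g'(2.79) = 66.21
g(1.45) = 16.67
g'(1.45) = 24.78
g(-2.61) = -23.25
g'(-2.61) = 26.86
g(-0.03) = -0.98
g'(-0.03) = 3.32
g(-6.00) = -328.60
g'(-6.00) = 175.58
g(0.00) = -0.88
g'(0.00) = 3.50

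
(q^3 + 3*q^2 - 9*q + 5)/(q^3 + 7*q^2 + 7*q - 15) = (q - 1)/(q + 3)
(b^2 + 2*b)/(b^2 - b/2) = 2*(b + 2)/(2*b - 1)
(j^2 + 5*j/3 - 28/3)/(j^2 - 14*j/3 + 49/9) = 3*(j + 4)/(3*j - 7)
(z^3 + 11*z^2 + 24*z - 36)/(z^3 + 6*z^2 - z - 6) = (z + 6)/(z + 1)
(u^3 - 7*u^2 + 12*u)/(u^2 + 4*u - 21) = u*(u - 4)/(u + 7)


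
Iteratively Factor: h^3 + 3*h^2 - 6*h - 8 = (h + 1)*(h^2 + 2*h - 8) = (h + 1)*(h + 4)*(h - 2)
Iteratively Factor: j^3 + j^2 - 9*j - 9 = (j - 3)*(j^2 + 4*j + 3) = (j - 3)*(j + 3)*(j + 1)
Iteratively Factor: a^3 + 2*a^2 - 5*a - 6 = (a + 3)*(a^2 - a - 2) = (a - 2)*(a + 3)*(a + 1)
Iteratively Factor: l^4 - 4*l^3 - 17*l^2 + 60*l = (l)*(l^3 - 4*l^2 - 17*l + 60) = l*(l - 3)*(l^2 - l - 20) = l*(l - 3)*(l + 4)*(l - 5)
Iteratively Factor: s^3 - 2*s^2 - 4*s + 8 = (s - 2)*(s^2 - 4) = (s - 2)^2*(s + 2)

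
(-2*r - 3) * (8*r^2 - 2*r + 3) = -16*r^3 - 20*r^2 - 9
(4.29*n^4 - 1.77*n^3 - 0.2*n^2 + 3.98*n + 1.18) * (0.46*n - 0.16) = 1.9734*n^5 - 1.5006*n^4 + 0.1912*n^3 + 1.8628*n^2 - 0.0940000000000001*n - 0.1888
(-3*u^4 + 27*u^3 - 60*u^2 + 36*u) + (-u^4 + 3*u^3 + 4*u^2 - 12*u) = -4*u^4 + 30*u^3 - 56*u^2 + 24*u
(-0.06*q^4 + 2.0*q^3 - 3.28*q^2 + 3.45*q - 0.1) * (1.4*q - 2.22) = -0.084*q^5 + 2.9332*q^4 - 9.032*q^3 + 12.1116*q^2 - 7.799*q + 0.222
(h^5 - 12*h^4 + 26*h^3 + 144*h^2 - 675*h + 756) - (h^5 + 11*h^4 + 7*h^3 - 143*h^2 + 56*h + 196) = -23*h^4 + 19*h^3 + 287*h^2 - 731*h + 560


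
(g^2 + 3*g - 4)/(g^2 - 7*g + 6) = (g + 4)/(g - 6)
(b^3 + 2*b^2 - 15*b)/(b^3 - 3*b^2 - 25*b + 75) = b/(b - 5)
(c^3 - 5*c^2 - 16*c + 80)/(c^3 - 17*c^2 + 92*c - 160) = (c + 4)/(c - 8)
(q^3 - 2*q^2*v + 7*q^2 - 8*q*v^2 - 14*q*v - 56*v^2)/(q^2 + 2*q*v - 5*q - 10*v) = (q^2 - 4*q*v + 7*q - 28*v)/(q - 5)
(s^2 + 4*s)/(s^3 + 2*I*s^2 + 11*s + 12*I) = s*(s + 4)/(s^3 + 2*I*s^2 + 11*s + 12*I)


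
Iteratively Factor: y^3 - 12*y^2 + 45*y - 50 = (y - 5)*(y^2 - 7*y + 10) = (y - 5)^2*(y - 2)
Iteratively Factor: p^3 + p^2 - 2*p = (p)*(p^2 + p - 2) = p*(p - 1)*(p + 2)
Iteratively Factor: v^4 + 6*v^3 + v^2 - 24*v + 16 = (v - 1)*(v^3 + 7*v^2 + 8*v - 16) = (v - 1)*(v + 4)*(v^2 + 3*v - 4) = (v - 1)*(v + 4)^2*(v - 1)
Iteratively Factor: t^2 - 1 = (t + 1)*(t - 1)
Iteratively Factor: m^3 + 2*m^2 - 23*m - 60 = (m + 4)*(m^2 - 2*m - 15) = (m - 5)*(m + 4)*(m + 3)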